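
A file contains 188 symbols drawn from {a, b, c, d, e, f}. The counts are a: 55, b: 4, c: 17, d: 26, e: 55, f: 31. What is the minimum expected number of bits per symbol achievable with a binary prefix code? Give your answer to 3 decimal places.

2.362 bits/symbol

Probabilities are the counts divided by 188.
Repeatedly combine the two least-probable nodes; the expected code length is the sum of the merged weights.
merge 1/47 + 17/188 → 21/188
merge 21/188 + 13/94 → 1/4
merge 31/188 + 1/4 → 39/94
merge 55/188 + 55/188 → 55/94
merge 39/94 + 55/94 → 1
L = 21/188 + 1/4 + 39/94 + 55/94 + 1 = 111/47 ≈ 2.362 bits/symbol.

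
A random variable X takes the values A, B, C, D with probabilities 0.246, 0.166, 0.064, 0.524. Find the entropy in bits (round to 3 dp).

H = −Σ pᵢ log₂ pᵢ.
−0.246·log₂(0.246) = 0.4977
−0.166·log₂(0.166) = 0.4301
−0.064·log₂(0.064) = 0.2538
−0.524·log₂(0.524) = 0.4886
Sum ≈ 1.6702 → 1.670 bits.

1.670 bits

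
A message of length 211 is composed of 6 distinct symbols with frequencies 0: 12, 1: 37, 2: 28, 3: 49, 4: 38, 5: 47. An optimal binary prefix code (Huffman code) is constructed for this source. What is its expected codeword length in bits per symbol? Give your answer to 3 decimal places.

Probabilities are the counts divided by 211.
Repeatedly combine the two least-probable nodes; the expected code length is the sum of the merged weights.
merge 12/211 + 28/211 → 40/211
merge 37/211 + 38/211 → 75/211
merge 40/211 + 47/211 → 87/211
merge 49/211 + 75/211 → 124/211
merge 87/211 + 124/211 → 1
L = 40/211 + 75/211 + 87/211 + 124/211 + 1 = 537/211 ≈ 2.545 bits/symbol.

2.545 bits/symbol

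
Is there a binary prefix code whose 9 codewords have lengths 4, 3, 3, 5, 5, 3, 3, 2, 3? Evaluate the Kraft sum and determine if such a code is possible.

1; yes

With common denominator 2^5 = 32: Σ 2^(−ℓᵢ) = 2/32 + 4/32 + 4/32 + 1/32 + 1/32 + 4/32 + 4/32 + 8/32 + 4/32 = 32/32 = 1.
Kraft's inequality requires Σ ≤ 1; here Σ = 1 ≤ 1, so such a prefix code exists.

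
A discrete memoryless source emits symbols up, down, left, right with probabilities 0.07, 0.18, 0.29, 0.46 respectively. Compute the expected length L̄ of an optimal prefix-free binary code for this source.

Repeatedly combine the two least-probable nodes; the expected code length is the sum of the merged weights.
merge 7/100 + 9/50 → 1/4
merge 1/4 + 29/100 → 27/50
merge 23/50 + 27/50 → 1
L = 1/4 + 27/50 + 1 = 179/100 = 1.79 bits/symbol.

1.79 bits/symbol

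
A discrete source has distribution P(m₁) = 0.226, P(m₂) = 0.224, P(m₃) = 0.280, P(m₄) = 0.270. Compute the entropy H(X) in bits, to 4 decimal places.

1.9926 bits

H = −Σ pᵢ log₂ pᵢ.
−0.226·log₂(0.226) = 0.4849
−0.224·log₂(0.224) = 0.4835
−0.280·log₂(0.280) = 0.5142
−0.270·log₂(0.270) = 0.5100
Sum ≈ 1.9926 → 1.9926 bits.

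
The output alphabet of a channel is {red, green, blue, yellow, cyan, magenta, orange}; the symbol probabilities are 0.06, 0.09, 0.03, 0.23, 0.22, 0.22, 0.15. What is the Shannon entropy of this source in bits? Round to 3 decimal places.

H = −Σ pᵢ log₂ pᵢ.
−0.06·log₂(0.06) = 0.2435
−0.09·log₂(0.09) = 0.3127
−0.03·log₂(0.03) = 0.1518
−0.23·log₂(0.23) = 0.4877
−0.22·log₂(0.22) = 0.4806
−0.22·log₂(0.22) = 0.4806
−0.15·log₂(0.15) = 0.4105
Sum ≈ 2.5673 → 2.567 bits.

2.567 bits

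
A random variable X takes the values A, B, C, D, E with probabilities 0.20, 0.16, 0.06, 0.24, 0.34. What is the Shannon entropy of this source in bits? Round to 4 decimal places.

H = −Σ pᵢ log₂ pᵢ.
−0.20·log₂(0.20) = 0.4644
−0.16·log₂(0.16) = 0.4230
−0.06·log₂(0.06) = 0.2435
−0.24·log₂(0.24) = 0.4941
−0.34·log₂(0.34) = 0.5292
Sum ≈ 2.1542 → 2.1542 bits.

2.1542 bits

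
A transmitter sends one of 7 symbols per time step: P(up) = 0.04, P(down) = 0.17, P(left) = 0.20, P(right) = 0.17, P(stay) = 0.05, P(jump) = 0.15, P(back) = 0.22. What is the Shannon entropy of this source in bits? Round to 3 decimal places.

2.627 bits

H = −Σ pᵢ log₂ pᵢ.
−0.04·log₂(0.04) = 0.1858
−0.17·log₂(0.17) = 0.4346
−0.20·log₂(0.20) = 0.4644
−0.17·log₂(0.17) = 0.4346
−0.05·log₂(0.05) = 0.2161
−0.15·log₂(0.15) = 0.4105
−0.22·log₂(0.22) = 0.4806
Sum ≈ 2.6265 → 2.627 bits.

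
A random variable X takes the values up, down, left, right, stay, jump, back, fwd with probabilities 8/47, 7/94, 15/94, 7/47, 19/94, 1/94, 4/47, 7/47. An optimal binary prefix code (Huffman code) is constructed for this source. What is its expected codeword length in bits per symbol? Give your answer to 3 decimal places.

Repeatedly combine the two least-probable nodes; the expected code length is the sum of the merged weights.
merge 1/94 + 7/94 → 4/47
merge 4/47 + 4/47 → 8/47
merge 7/47 + 7/47 → 14/47
merge 15/94 + 8/47 → 31/94
merge 8/47 + 19/94 → 35/94
merge 14/47 + 31/94 → 59/94
merge 35/94 + 59/94 → 1
L = 4/47 + 8/47 + 14/47 + 31/94 + 35/94 + 59/94 + 1 = 271/94 ≈ 2.883 bits/symbol.

2.883 bits/symbol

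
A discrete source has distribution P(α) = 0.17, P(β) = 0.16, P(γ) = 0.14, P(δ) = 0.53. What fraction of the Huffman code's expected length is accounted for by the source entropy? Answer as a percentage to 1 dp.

Entropy H = −Σ p log₂ p ≈ 1.7402 bits.
Huffman merges: 7/50+4/25→3/10; 17/100+3/10→47/100; 47/100+53/100→1. L = 177/100 ≈ 1.7700.
Efficiency = H/L = 1.7402/1.7700 = 98.3%.

98.3%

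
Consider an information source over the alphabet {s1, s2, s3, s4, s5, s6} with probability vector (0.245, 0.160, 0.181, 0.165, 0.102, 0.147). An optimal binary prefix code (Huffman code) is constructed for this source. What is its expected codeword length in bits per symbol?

2.574 bits/symbol

Repeatedly combine the two least-probable nodes; the expected code length is the sum of the merged weights.
merge 51/500 + 147/1000 → 249/1000
merge 4/25 + 33/200 → 13/40
merge 181/1000 + 49/200 → 213/500
merge 249/1000 + 13/40 → 287/500
merge 213/500 + 287/500 → 1
L = 249/1000 + 13/40 + 213/500 + 287/500 + 1 = 1287/500 = 2.574 bits/symbol.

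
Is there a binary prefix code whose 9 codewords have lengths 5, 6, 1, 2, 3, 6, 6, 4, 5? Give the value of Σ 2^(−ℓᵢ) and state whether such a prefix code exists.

1.046875; no

With common denominator 2^6 = 64: Σ 2^(−ℓᵢ) = 2/64 + 1/64 + 32/64 + 16/64 + 8/64 + 1/64 + 1/64 + 4/64 + 2/64 = 67/64 = 1.046875.
Kraft's inequality requires Σ ≤ 1; here Σ = 1.046875 > 1, so no such prefix code exists.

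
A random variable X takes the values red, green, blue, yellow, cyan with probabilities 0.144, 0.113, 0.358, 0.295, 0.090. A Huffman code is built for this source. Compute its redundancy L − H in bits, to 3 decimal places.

Entropy H = −Σ p log₂ p ≈ 2.1208 bits.
Huffman merges: 9/100+113/1000→203/1000; 18/125+203/1000→347/1000; 59/200+347/1000→321/500; 179/500+321/500→1. L = 274/125 ≈ 2.1920.
L − H = 2.1920 − 2.1208 = 0.071 bits.

0.071 bits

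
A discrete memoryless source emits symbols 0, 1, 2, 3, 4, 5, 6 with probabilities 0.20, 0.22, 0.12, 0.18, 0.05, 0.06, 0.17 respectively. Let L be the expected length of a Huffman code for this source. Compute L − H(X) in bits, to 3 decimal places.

0.038 bits

Entropy H = −Σ p log₂ p ≈ 2.6516 bits.
Huffman merges: 1/20+3/50→11/100; 11/100+3/25→23/100; 17/100+9/50→7/20; 1/5+11/50→21/50; 23/100+7/20→29/50; 21/50+29/50→1. L = 269/100 ≈ 2.6900.
L − H = 2.6900 − 2.6516 = 0.038 bits.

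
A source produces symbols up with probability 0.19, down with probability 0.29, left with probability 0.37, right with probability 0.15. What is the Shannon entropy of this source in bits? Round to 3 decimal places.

H = −Σ pᵢ log₂ pᵢ.
−0.19·log₂(0.19) = 0.4552
−0.29·log₂(0.29) = 0.5179
−0.37·log₂(0.37) = 0.5307
−0.15·log₂(0.15) = 0.4105
Sum ≈ 1.9144 → 1.914 bits.

1.914 bits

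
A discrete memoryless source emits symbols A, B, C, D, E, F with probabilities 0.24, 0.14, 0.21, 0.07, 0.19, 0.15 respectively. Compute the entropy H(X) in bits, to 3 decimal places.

2.498 bits

H = −Σ pᵢ log₂ pᵢ.
−0.24·log₂(0.24) = 0.4941
−0.14·log₂(0.14) = 0.3971
−0.21·log₂(0.21) = 0.4728
−0.07·log₂(0.07) = 0.2686
−0.19·log₂(0.19) = 0.4552
−0.15·log₂(0.15) = 0.4105
Sum ≈ 2.4984 → 2.498 bits.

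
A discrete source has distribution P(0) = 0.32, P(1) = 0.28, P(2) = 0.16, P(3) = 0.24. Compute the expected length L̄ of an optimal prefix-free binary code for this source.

Repeatedly combine the two least-probable nodes; the expected code length is the sum of the merged weights.
merge 4/25 + 6/25 → 2/5
merge 7/25 + 8/25 → 3/5
merge 2/5 + 3/5 → 1
L = 2/5 + 3/5 + 1 = 2 bits/symbol.

2 bits/symbol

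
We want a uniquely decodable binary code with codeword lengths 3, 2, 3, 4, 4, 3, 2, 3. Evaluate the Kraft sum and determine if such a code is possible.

With common denominator 2^4 = 16: Σ 2^(−ℓᵢ) = 2/16 + 4/16 + 2/16 + 1/16 + 1/16 + 2/16 + 4/16 + 2/16 = 18/16 = 1.125.
Kraft's inequality requires Σ ≤ 1; here Σ = 1.125 > 1, so no such prefix code exists.

1.125; no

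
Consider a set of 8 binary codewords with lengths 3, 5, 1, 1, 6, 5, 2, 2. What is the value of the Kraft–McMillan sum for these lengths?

With common denominator 2^6 = 64: Σ 2^(−ℓᵢ) = 8/64 + 2/64 + 32/64 + 32/64 + 1/64 + 2/64 + 16/64 + 16/64 = 109/64 = 1.703125.

1.703125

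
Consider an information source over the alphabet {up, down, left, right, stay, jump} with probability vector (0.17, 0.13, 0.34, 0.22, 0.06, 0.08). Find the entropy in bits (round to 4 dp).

2.3620 bits

H = −Σ pᵢ log₂ pᵢ.
−0.17·log₂(0.17) = 0.4346
−0.13·log₂(0.13) = 0.3826
−0.34·log₂(0.34) = 0.5292
−0.22·log₂(0.22) = 0.4806
−0.06·log₂(0.06) = 0.2435
−0.08·log₂(0.08) = 0.2915
Sum ≈ 2.3620 → 2.3620 bits.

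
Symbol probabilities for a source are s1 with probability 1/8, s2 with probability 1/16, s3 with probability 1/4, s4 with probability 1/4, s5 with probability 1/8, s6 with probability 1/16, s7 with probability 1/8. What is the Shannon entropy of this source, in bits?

Each probability is a power of 1/2, so log₂(1/p) is an integer.
H = Σ p·log₂(1/p) = 1/8·3 + 1/16·4 + 1/4·2 + 1/4·2 + 1/8·3 + 1/16·4 + 1/8·3 = 2.625 bits.

2.625 bits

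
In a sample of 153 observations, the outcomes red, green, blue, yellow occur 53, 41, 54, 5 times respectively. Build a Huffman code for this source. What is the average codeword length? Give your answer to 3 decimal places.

1.948 bits/symbol

Probabilities are the counts divided by 153.
Repeatedly combine the two least-probable nodes; the expected code length is the sum of the merged weights.
merge 5/153 + 41/153 → 46/153
merge 46/153 + 53/153 → 11/17
merge 6/17 + 11/17 → 1
L = 46/153 + 11/17 + 1 = 298/153 ≈ 1.948 bits/symbol.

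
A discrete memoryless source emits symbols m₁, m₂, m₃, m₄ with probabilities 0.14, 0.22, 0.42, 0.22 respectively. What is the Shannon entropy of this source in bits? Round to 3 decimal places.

1.884 bits

H = −Σ pᵢ log₂ pᵢ.
−0.14·log₂(0.14) = 0.3971
−0.22·log₂(0.22) = 0.4806
−0.42·log₂(0.42) = 0.5256
−0.22·log₂(0.22) = 0.4806
Sum ≈ 1.8839 → 1.884 bits.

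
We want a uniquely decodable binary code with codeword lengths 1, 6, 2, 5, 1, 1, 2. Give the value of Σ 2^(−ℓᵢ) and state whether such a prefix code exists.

With common denominator 2^6 = 64: Σ 2^(−ℓᵢ) = 32/64 + 1/64 + 16/64 + 2/64 + 32/64 + 32/64 + 16/64 = 131/64 = 2.046875.
Kraft's inequality requires Σ ≤ 1; here Σ = 2.046875 > 1, so no such prefix code exists.

2.046875; no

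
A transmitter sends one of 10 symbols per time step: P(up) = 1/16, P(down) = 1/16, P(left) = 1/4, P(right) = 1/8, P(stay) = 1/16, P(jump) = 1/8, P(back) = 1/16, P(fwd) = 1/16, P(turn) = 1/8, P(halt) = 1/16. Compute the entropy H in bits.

3.125 bits

Each probability is a power of 1/2, so log₂(1/p) is an integer.
H = Σ p·log₂(1/p) = 1/16·4 + 1/16·4 + 1/4·2 + 1/8·3 + 1/16·4 + 1/8·3 + 1/16·4 + 1/16·4 + 1/8·3 + 1/16·4 = 3.125 bits.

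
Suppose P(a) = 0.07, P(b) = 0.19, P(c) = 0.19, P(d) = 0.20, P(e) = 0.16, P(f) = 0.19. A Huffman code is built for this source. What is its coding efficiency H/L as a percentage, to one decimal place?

Entropy H = −Σ p log₂ p ≈ 2.5216 bits.
Huffman merges: 7/100+4/25→23/100; 19/100+19/100→19/50; 19/100+1/5→39/100; 23/100+19/50→61/100; 39/100+61/100→1. L = 261/100 ≈ 2.6100.
Efficiency = H/L = 2.5216/2.6100 = 96.6%.

96.6%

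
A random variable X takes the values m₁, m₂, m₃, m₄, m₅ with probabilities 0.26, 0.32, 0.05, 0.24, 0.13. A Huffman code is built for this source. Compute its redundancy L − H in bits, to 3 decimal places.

0.056 bits

Entropy H = −Σ p log₂ p ≈ 2.1242 bits.
Huffman merges: 1/20+13/100→9/50; 9/50+6/25→21/50; 13/50+8/25→29/50; 21/50+29/50→1. L = 109/50 ≈ 2.1800.
L − H = 2.1800 − 2.1242 = 0.056 bits.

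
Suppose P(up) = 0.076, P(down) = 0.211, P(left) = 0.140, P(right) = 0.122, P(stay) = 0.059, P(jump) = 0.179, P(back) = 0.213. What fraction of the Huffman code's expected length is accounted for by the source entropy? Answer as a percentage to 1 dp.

99.0%

Entropy H = −Σ p log₂ p ≈ 2.6840 bits.
Huffman merges: 59/1000+19/250→27/200; 61/500+27/200→257/1000; 7/50+179/1000→319/1000; 211/1000+213/1000→53/125; 257/1000+319/1000→72/125; 53/125+72/125→1. L = 2711/1000 ≈ 2.7110.
Efficiency = H/L = 2.6840/2.7110 = 99.0%.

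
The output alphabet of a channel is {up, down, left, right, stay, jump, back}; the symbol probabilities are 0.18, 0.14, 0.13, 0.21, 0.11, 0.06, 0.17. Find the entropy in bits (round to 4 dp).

H = −Σ pᵢ log₂ pᵢ.
−0.18·log₂(0.18) = 0.4453
−0.14·log₂(0.14) = 0.3971
−0.13·log₂(0.13) = 0.3826
−0.21·log₂(0.21) = 0.4728
−0.11·log₂(0.11) = 0.3503
−0.06·log₂(0.06) = 0.2435
−0.17·log₂(0.17) = 0.4346
Sum ≈ 2.7263 → 2.7263 bits.

2.7263 bits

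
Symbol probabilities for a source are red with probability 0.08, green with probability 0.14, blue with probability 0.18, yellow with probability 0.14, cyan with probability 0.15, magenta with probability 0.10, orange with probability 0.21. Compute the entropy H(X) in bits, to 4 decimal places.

2.7466 bits

H = −Σ pᵢ log₂ pᵢ.
−0.08·log₂(0.08) = 0.2915
−0.14·log₂(0.14) = 0.3971
−0.18·log₂(0.18) = 0.4453
−0.14·log₂(0.14) = 0.3971
−0.15·log₂(0.15) = 0.4105
−0.10·log₂(0.10) = 0.3322
−0.21·log₂(0.21) = 0.4728
Sum ≈ 2.7466 → 2.7466 bits.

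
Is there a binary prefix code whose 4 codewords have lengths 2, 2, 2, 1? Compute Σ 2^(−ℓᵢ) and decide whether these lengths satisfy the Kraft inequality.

1.25; no

With common denominator 2^2 = 4: Σ 2^(−ℓᵢ) = 1/4 + 1/4 + 1/4 + 2/4 = 5/4 = 1.25.
Kraft's inequality requires Σ ≤ 1; here Σ = 1.25 > 1, so no such prefix code exists.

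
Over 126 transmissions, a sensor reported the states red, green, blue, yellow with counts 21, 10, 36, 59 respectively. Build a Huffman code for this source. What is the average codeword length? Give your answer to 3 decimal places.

Probabilities are the counts divided by 126.
Repeatedly combine the two least-probable nodes; the expected code length is the sum of the merged weights.
merge 5/63 + 1/6 → 31/126
merge 31/126 + 2/7 → 67/126
merge 59/126 + 67/126 → 1
L = 31/126 + 67/126 + 1 = 16/9 ≈ 1.778 bits/symbol.

1.778 bits/symbol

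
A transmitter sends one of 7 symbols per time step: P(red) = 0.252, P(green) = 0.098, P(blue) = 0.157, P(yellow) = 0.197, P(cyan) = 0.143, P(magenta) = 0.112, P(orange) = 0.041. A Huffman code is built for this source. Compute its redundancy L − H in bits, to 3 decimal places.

Entropy H = −Σ p log₂ p ≈ 2.6545 bits.
Huffman merges: 41/1000+49/500→139/1000; 14/125+139/1000→251/1000; 143/1000+157/1000→3/10; 197/1000+251/1000→56/125; 63/250+3/10→69/125; 56/125+69/125→1. L = 269/100 ≈ 2.6900.
L − H = 2.6900 − 2.6545 = 0.035 bits.

0.035 bits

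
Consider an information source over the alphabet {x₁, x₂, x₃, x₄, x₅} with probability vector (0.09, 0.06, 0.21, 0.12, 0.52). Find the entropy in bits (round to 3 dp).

1.887 bits

H = −Σ pᵢ log₂ pᵢ.
−0.09·log₂(0.09) = 0.3127
−0.06·log₂(0.06) = 0.2435
−0.21·log₂(0.21) = 0.4728
−0.12·log₂(0.12) = 0.3671
−0.52·log₂(0.52) = 0.4906
Sum ≈ 1.8867 → 1.887 bits.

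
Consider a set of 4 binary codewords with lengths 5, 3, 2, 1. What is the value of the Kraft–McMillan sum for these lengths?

With common denominator 2^5 = 32: Σ 2^(−ℓᵢ) = 1/32 + 4/32 + 8/32 + 16/32 = 29/32 = 0.90625.

0.90625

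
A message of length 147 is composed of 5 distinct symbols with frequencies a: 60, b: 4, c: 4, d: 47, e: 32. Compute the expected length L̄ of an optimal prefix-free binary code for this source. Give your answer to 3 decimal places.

1.918 bits/symbol

Probabilities are the counts divided by 147.
Repeatedly combine the two least-probable nodes; the expected code length is the sum of the merged weights.
merge 4/147 + 4/147 → 8/147
merge 8/147 + 32/147 → 40/147
merge 40/147 + 47/147 → 29/49
merge 20/49 + 29/49 → 1
L = 8/147 + 40/147 + 29/49 + 1 = 94/49 ≈ 1.918 bits/symbol.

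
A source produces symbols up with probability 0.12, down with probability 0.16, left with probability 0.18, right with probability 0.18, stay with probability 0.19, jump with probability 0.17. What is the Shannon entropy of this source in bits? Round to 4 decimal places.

2.5705 bits

H = −Σ pᵢ log₂ pᵢ.
−0.12·log₂(0.12) = 0.3671
−0.16·log₂(0.16) = 0.4230
−0.18·log₂(0.18) = 0.4453
−0.18·log₂(0.18) = 0.4453
−0.19·log₂(0.19) = 0.4552
−0.17·log₂(0.17) = 0.4346
Sum ≈ 2.5705 → 2.5705 bits.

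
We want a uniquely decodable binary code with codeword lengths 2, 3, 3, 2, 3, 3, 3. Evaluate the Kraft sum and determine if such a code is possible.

1.125; no

With common denominator 2^3 = 8: Σ 2^(−ℓᵢ) = 2/8 + 1/8 + 1/8 + 2/8 + 1/8 + 1/8 + 1/8 = 9/8 = 1.125.
Kraft's inequality requires Σ ≤ 1; here Σ = 1.125 > 1, so no such prefix code exists.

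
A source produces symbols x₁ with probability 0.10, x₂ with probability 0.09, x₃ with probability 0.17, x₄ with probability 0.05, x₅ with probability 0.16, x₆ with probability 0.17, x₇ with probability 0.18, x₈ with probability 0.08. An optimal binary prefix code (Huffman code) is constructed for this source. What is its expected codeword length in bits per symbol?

2.95 bits/symbol

Repeatedly combine the two least-probable nodes; the expected code length is the sum of the merged weights.
merge 1/20 + 2/25 → 13/100
merge 9/100 + 1/10 → 19/100
merge 13/100 + 4/25 → 29/100
merge 17/100 + 17/100 → 17/50
merge 9/50 + 19/100 → 37/100
merge 29/100 + 17/50 → 63/100
merge 37/100 + 63/100 → 1
L = 13/100 + 19/100 + 29/100 + 17/50 + 37/100 + 63/100 + 1 = 59/20 = 2.95 bits/symbol.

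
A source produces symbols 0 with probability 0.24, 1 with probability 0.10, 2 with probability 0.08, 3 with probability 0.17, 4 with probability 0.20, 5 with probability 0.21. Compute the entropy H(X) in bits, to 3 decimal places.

2.490 bits

H = −Σ pᵢ log₂ pᵢ.
−0.24·log₂(0.24) = 0.4941
−0.10·log₂(0.10) = 0.3322
−0.08·log₂(0.08) = 0.2915
−0.17·log₂(0.17) = 0.4346
−0.20·log₂(0.20) = 0.4644
−0.21·log₂(0.21) = 0.4728
Sum ≈ 2.4896 → 2.490 bits.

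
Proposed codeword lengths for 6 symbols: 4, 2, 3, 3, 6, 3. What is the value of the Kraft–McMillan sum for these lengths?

0.703125

With common denominator 2^6 = 64: Σ 2^(−ℓᵢ) = 4/64 + 16/64 + 8/64 + 8/64 + 1/64 + 8/64 = 45/64 = 0.703125.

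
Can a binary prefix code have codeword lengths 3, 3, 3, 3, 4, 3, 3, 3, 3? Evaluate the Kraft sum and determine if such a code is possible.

1.0625; no

With common denominator 2^4 = 16: Σ 2^(−ℓᵢ) = 2/16 + 2/16 + 2/16 + 2/16 + 1/16 + 2/16 + 2/16 + 2/16 + 2/16 = 17/16 = 1.0625.
Kraft's inequality requires Σ ≤ 1; here Σ = 1.0625 > 1, so no such prefix code exists.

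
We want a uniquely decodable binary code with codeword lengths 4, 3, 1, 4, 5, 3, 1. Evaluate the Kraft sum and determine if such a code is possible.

With common denominator 2^5 = 32: Σ 2^(−ℓᵢ) = 2/32 + 4/32 + 16/32 + 2/32 + 1/32 + 4/32 + 16/32 = 45/32 = 1.40625.
Kraft's inequality requires Σ ≤ 1; here Σ = 1.40625 > 1, so no such prefix code exists.

1.40625; no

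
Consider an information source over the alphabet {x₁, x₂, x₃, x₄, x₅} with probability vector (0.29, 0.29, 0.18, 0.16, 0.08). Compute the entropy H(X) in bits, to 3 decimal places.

H = −Σ pᵢ log₂ pᵢ.
−0.29·log₂(0.29) = 0.5179
−0.29·log₂(0.29) = 0.5179
−0.18·log₂(0.18) = 0.4453
−0.16·log₂(0.16) = 0.4230
−0.08·log₂(0.08) = 0.2915
Sum ≈ 2.1956 → 2.196 bits.

2.196 bits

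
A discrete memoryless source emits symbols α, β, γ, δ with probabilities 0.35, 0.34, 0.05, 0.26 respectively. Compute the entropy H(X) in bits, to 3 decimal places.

1.781 bits

H = −Σ pᵢ log₂ pᵢ.
−0.35·log₂(0.35) = 0.5301
−0.34·log₂(0.34) = 0.5292
−0.05·log₂(0.05) = 0.2161
−0.26·log₂(0.26) = 0.5053
Sum ≈ 1.7807 → 1.781 bits.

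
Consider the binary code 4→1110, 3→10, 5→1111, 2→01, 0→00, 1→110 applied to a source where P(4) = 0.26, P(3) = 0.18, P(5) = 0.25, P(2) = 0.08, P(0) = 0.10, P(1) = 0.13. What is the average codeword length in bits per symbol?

3.15 bits/symbol

L̄ = Σ pᵢ·ℓᵢ = 0.26·4 + 0.18·2 + 0.25·4 + 0.08·2 + 0.10·2 + 0.13·3 = 3.15 bits/symbol.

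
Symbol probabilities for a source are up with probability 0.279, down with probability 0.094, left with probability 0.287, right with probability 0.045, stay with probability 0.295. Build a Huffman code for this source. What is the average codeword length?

2.139 bits/symbol

Repeatedly combine the two least-probable nodes; the expected code length is the sum of the merged weights.
merge 9/200 + 47/500 → 139/1000
merge 139/1000 + 279/1000 → 209/500
merge 287/1000 + 59/200 → 291/500
merge 209/500 + 291/500 → 1
L = 139/1000 + 209/500 + 291/500 + 1 = 2139/1000 = 2.139 bits/symbol.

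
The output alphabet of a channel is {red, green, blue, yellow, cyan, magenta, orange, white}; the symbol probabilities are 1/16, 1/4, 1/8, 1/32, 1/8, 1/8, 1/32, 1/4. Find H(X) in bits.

2.6875 bits

Each probability is a power of 1/2, so log₂(1/p) is an integer.
H = Σ p·log₂(1/p) = 1/16·4 + 1/4·2 + 1/8·3 + 1/32·5 + 1/8·3 + 1/8·3 + 1/32·5 + 1/4·2 = 2.6875 bits.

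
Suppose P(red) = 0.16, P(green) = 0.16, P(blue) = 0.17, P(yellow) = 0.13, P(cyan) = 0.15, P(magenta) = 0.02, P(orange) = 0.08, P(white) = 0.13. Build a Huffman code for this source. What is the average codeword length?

Repeatedly combine the two least-probable nodes; the expected code length is the sum of the merged weights.
merge 1/50 + 2/25 → 1/10
merge 1/10 + 13/100 → 23/100
merge 13/100 + 3/20 → 7/25
merge 4/25 + 4/25 → 8/25
merge 17/100 + 23/100 → 2/5
merge 7/25 + 8/25 → 3/5
merge 2/5 + 3/5 → 1
L = 1/10 + 23/100 + 7/25 + 8/25 + 2/5 + 3/5 + 1 = 293/100 = 2.93 bits/symbol.

2.93 bits/symbol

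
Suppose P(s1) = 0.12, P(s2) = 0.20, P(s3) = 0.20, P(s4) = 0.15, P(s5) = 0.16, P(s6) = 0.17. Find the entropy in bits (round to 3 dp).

H = −Σ pᵢ log₂ pᵢ.
−0.12·log₂(0.12) = 0.3671
−0.20·log₂(0.20) = 0.4644
−0.20·log₂(0.20) = 0.4644
−0.15·log₂(0.15) = 0.4105
−0.16·log₂(0.16) = 0.4230
−0.17·log₂(0.17) = 0.4346
Sum ≈ 2.5640 → 2.564 bits.

2.564 bits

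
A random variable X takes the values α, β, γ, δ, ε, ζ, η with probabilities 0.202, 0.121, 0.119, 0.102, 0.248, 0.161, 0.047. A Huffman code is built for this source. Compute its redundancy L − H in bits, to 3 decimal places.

Entropy H = −Σ p log₂ p ≈ 2.6666 bits.
Huffman merges: 47/1000+51/500→149/1000; 119/1000+121/1000→6/25; 149/1000+161/1000→31/100; 101/500+6/25→221/500; 31/125+31/100→279/500; 221/500+279/500→1. L = 2699/1000 ≈ 2.6990.
L − H = 2.6990 − 2.6666 = 0.032 bits.

0.032 bits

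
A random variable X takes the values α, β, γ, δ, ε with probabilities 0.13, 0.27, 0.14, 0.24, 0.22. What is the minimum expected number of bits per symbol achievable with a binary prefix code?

Repeatedly combine the two least-probable nodes; the expected code length is the sum of the merged weights.
merge 13/100 + 7/50 → 27/100
merge 11/50 + 6/25 → 23/50
merge 27/100 + 27/100 → 27/50
merge 23/50 + 27/50 → 1
L = 27/100 + 23/50 + 27/50 + 1 = 227/100 = 2.27 bits/symbol.

2.27 bits/symbol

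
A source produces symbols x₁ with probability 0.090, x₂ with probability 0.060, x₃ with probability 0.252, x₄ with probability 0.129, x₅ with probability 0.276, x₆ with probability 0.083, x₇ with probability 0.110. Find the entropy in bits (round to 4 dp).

2.5994 bits

H = −Σ pᵢ log₂ pᵢ.
−0.090·log₂(0.090) = 0.3127
−0.060·log₂(0.060) = 0.2435
−0.252·log₂(0.252) = 0.5011
−0.129·log₂(0.129) = 0.3811
−0.276·log₂(0.276) = 0.5126
−0.083·log₂(0.083) = 0.2980
−0.110·log₂(0.110) = 0.3503
Sum ≈ 2.5994 → 2.5994 bits.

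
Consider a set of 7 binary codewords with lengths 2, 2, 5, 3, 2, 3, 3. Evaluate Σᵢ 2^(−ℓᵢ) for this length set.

With common denominator 2^5 = 32: Σ 2^(−ℓᵢ) = 8/32 + 8/32 + 1/32 + 4/32 + 8/32 + 4/32 + 4/32 = 37/32 = 1.15625.

1.15625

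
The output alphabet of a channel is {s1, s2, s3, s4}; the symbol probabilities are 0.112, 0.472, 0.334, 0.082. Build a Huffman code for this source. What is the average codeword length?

Repeatedly combine the two least-probable nodes; the expected code length is the sum of the merged weights.
merge 41/500 + 14/125 → 97/500
merge 97/500 + 167/500 → 66/125
merge 59/125 + 66/125 → 1
L = 97/500 + 66/125 + 1 = 861/500 = 1.722 bits/symbol.

1.722 bits/symbol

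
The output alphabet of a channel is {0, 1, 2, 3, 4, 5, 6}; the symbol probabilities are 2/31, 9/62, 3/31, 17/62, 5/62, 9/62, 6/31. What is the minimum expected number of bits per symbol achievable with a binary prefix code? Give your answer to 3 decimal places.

Repeatedly combine the two least-probable nodes; the expected code length is the sum of the merged weights.
merge 2/31 + 5/62 → 9/62
merge 3/31 + 9/62 → 15/62
merge 9/62 + 9/62 → 9/31
merge 6/31 + 15/62 → 27/62
merge 17/62 + 9/31 → 35/62
merge 27/62 + 35/62 → 1
L = 9/62 + 15/62 + 9/31 + 27/62 + 35/62 + 1 = 83/31 ≈ 2.677 bits/symbol.

2.677 bits/symbol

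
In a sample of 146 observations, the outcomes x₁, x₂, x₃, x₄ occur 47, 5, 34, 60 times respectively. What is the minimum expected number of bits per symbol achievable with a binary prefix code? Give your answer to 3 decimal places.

Probabilities are the counts divided by 146.
Repeatedly combine the two least-probable nodes; the expected code length is the sum of the merged weights.
merge 5/146 + 17/73 → 39/146
merge 39/146 + 47/146 → 43/73
merge 30/73 + 43/73 → 1
L = 39/146 + 43/73 + 1 = 271/146 ≈ 1.856 bits/symbol.

1.856 bits/symbol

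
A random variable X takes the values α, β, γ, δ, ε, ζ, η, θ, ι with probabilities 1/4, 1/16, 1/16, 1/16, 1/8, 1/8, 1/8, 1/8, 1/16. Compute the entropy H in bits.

Each probability is a power of 1/2, so log₂(1/p) is an integer.
H = Σ p·log₂(1/p) = 1/4·2 + 1/16·4 + 1/16·4 + 1/16·4 + 1/8·3 + 1/8·3 + 1/8·3 + 1/8·3 + 1/16·4 = 3 bits.

3 bits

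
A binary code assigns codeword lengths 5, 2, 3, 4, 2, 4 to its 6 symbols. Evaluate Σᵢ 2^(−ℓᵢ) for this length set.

0.78125

With common denominator 2^5 = 32: Σ 2^(−ℓᵢ) = 1/32 + 8/32 + 4/32 + 2/32 + 8/32 + 2/32 = 25/32 = 0.78125.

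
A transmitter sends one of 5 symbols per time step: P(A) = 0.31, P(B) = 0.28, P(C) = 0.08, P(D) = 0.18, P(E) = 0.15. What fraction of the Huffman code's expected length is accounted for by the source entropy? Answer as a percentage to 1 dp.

98.0%

Entropy H = −Σ p log₂ p ≈ 2.1854 bits.
Huffman merges: 2/25+3/20→23/100; 9/50+23/100→41/100; 7/25+31/100→59/100; 41/100+59/100→1. L = 223/100 ≈ 2.2300.
Efficiency = H/L = 2.1854/2.2300 = 98.0%.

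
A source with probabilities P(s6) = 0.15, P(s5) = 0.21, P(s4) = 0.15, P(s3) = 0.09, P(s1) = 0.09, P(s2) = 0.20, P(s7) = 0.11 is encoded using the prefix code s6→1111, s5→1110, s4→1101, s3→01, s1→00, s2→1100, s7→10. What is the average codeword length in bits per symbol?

L̄ = Σ pᵢ·ℓᵢ = 0.15·4 + 0.21·4 + 0.15·4 + 0.09·2 + 0.09·2 + 0.20·4 + 0.11·2 = 3.42 bits/symbol.

3.42 bits/symbol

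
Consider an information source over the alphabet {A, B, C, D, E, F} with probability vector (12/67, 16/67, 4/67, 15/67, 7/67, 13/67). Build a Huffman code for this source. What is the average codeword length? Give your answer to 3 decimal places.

Repeatedly combine the two least-probable nodes; the expected code length is the sum of the merged weights.
merge 4/67 + 7/67 → 11/67
merge 11/67 + 12/67 → 23/67
merge 13/67 + 15/67 → 28/67
merge 16/67 + 23/67 → 39/67
merge 28/67 + 39/67 → 1
L = 11/67 + 23/67 + 28/67 + 39/67 + 1 = 168/67 ≈ 2.507 bits/symbol.

2.507 bits/symbol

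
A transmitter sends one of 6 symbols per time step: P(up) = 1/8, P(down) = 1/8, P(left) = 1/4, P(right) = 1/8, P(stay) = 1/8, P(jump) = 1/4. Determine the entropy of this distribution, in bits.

Each probability is a power of 1/2, so log₂(1/p) is an integer.
H = Σ p·log₂(1/p) = 1/8·3 + 1/8·3 + 1/4·2 + 1/8·3 + 1/8·3 + 1/4·2 = 2.5 bits.

2.5 bits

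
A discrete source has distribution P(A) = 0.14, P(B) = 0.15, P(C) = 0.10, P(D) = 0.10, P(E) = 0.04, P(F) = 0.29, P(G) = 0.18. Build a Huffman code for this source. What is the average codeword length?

2.67 bits/symbol

Repeatedly combine the two least-probable nodes; the expected code length is the sum of the merged weights.
merge 1/25 + 1/10 → 7/50
merge 1/10 + 7/50 → 6/25
merge 7/50 + 3/20 → 29/100
merge 9/50 + 6/25 → 21/50
merge 29/100 + 29/100 → 29/50
merge 21/50 + 29/50 → 1
L = 7/50 + 6/25 + 29/100 + 21/50 + 29/50 + 1 = 267/100 = 2.67 bits/symbol.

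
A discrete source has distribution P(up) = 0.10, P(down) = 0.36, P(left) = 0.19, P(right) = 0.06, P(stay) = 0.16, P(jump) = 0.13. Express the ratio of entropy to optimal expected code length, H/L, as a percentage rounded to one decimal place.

97.0%

Entropy H = −Σ p log₂ p ≈ 2.3672 bits.
Huffman merges: 3/50+1/10→4/25; 13/100+4/25→29/100; 4/25+19/100→7/20; 29/100+7/20→16/25; 9/25+16/25→1. L = 61/25 ≈ 2.4400.
Efficiency = H/L = 2.3672/2.4400 = 97.0%.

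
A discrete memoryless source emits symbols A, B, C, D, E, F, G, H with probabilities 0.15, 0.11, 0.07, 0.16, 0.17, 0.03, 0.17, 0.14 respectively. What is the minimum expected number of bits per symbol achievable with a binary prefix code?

Repeatedly combine the two least-probable nodes; the expected code length is the sum of the merged weights.
merge 3/100 + 7/100 → 1/10
merge 1/10 + 11/100 → 21/100
merge 7/50 + 3/20 → 29/100
merge 4/25 + 17/100 → 33/100
merge 17/100 + 21/100 → 19/50
merge 29/100 + 33/100 → 31/50
merge 19/50 + 31/50 → 1
L = 1/10 + 21/100 + 29/100 + 33/100 + 19/50 + 31/50 + 1 = 293/100 = 2.93 bits/symbol.

2.93 bits/symbol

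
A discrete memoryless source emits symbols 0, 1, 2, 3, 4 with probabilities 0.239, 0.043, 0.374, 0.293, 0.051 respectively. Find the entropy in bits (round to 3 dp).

1.957 bits

H = −Σ pᵢ log₂ pᵢ.
−0.239·log₂(0.239) = 0.4935
−0.043·log₂(0.043) = 0.1952
−0.374·log₂(0.374) = 0.5307
−0.293·log₂(0.293) = 0.5189
−0.051·log₂(0.051) = 0.2190
Sum ≈ 1.9573 → 1.957 bits.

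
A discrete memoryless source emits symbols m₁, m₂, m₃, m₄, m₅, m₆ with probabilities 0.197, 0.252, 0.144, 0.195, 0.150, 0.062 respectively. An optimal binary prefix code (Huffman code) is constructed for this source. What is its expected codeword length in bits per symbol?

Repeatedly combine the two least-probable nodes; the expected code length is the sum of the merged weights.
merge 31/500 + 18/125 → 103/500
merge 3/20 + 39/200 → 69/200
merge 197/1000 + 103/500 → 403/1000
merge 63/250 + 69/200 → 597/1000
merge 403/1000 + 597/1000 → 1
L = 103/500 + 69/200 + 403/1000 + 597/1000 + 1 = 2551/1000 = 2.551 bits/symbol.

2.551 bits/symbol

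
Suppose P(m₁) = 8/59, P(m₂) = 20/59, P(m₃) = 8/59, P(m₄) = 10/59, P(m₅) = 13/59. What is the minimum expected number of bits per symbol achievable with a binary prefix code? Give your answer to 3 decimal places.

Repeatedly combine the two least-probable nodes; the expected code length is the sum of the merged weights.
merge 8/59 + 8/59 → 16/59
merge 10/59 + 13/59 → 23/59
merge 16/59 + 20/59 → 36/59
merge 23/59 + 36/59 → 1
L = 16/59 + 23/59 + 36/59 + 1 = 134/59 ≈ 2.271 bits/symbol.

2.271 bits/symbol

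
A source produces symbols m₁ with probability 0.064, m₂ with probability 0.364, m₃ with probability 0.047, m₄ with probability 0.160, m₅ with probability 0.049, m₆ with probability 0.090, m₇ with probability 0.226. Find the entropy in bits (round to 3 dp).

H = −Σ pᵢ log₂ pᵢ.
−0.064·log₂(0.064) = 0.2538
−0.364·log₂(0.364) = 0.5307
−0.047·log₂(0.047) = 0.2073
−0.160·log₂(0.160) = 0.4230
−0.049·log₂(0.049) = 0.2132
−0.090·log₂(0.090) = 0.3127
−0.226·log₂(0.226) = 0.4849
Sum ≈ 2.4256 → 2.426 bits.

2.426 bits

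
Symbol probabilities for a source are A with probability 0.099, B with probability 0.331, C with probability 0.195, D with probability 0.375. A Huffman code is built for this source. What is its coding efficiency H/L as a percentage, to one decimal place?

96.3%

Entropy H = −Σ p log₂ p ≈ 1.8488 bits.
Huffman merges: 99/1000+39/200→147/500; 147/500+331/1000→5/8; 3/8+5/8→1. L = 1919/1000 ≈ 1.9190.
Efficiency = H/L = 1.8488/1.9190 = 96.3%.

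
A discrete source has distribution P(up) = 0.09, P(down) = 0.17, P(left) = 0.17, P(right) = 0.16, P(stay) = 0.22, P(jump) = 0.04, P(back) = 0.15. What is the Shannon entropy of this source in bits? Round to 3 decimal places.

H = −Σ pᵢ log₂ pᵢ.
−0.09·log₂(0.09) = 0.3127
−0.17·log₂(0.17) = 0.4346
−0.17·log₂(0.17) = 0.4346
−0.16·log₂(0.16) = 0.4230
−0.22·log₂(0.22) = 0.4806
−0.04·log₂(0.04) = 0.1858
−0.15·log₂(0.15) = 0.4105
Sum ≈ 2.6817 → 2.682 bits.

2.682 bits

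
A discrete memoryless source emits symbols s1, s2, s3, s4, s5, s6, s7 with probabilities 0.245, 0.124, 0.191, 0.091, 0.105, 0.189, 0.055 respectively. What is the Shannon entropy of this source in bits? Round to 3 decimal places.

H = −Σ pᵢ log₂ pᵢ.
−0.245·log₂(0.245) = 0.4971
−0.124·log₂(0.124) = 0.3734
−0.191·log₂(0.191) = 0.4562
−0.091·log₂(0.091) = 0.3147
−0.105·log₂(0.105) = 0.3414
−0.189·log₂(0.189) = 0.4543
−0.055·log₂(0.055) = 0.2301
Sum ≈ 2.6673 → 2.667 bits.

2.667 bits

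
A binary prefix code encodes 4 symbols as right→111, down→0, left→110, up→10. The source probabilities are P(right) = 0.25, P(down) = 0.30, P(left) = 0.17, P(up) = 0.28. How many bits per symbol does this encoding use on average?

L̄ = Σ pᵢ·ℓᵢ = 0.25·3 + 0.30·1 + 0.17·3 + 0.28·2 = 2.12 bits/symbol.

2.12 bits/symbol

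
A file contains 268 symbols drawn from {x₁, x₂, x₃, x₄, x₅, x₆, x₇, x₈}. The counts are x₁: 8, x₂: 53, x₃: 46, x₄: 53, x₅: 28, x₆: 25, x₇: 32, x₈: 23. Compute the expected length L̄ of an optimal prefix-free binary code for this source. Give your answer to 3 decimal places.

Probabilities are the counts divided by 268.
Repeatedly combine the two least-probable nodes; the expected code length is the sum of the merged weights.
merge 2/67 + 23/268 → 31/268
merge 25/268 + 7/67 → 53/268
merge 31/268 + 8/67 → 63/268
merge 23/134 + 53/268 → 99/268
merge 53/268 + 53/268 → 53/134
merge 63/268 + 99/268 → 81/134
merge 53/134 + 81/134 → 1
L = 31/268 + 53/268 + 63/268 + 99/268 + 53/134 + 81/134 + 1 = 391/134 ≈ 2.918 bits/symbol.

2.918 bits/symbol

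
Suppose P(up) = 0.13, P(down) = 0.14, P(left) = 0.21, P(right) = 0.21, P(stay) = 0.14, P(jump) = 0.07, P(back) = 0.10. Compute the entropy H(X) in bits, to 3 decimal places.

2.723 bits

H = −Σ pᵢ log₂ pᵢ.
−0.13·log₂(0.13) = 0.3826
−0.14·log₂(0.14) = 0.3971
−0.21·log₂(0.21) = 0.4728
−0.21·log₂(0.21) = 0.4728
−0.14·log₂(0.14) = 0.3971
−0.07·log₂(0.07) = 0.2686
−0.10·log₂(0.10) = 0.3322
Sum ≈ 2.7233 → 2.723 bits.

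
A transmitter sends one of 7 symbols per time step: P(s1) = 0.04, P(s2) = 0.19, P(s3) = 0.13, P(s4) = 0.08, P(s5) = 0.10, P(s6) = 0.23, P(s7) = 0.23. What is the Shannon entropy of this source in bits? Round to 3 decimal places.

H = −Σ pᵢ log₂ pᵢ.
−0.04·log₂(0.04) = 0.1858
−0.19·log₂(0.19) = 0.4552
−0.13·log₂(0.13) = 0.3826
−0.08·log₂(0.08) = 0.2915
−0.10·log₂(0.10) = 0.3322
−0.23·log₂(0.23) = 0.4877
−0.23·log₂(0.23) = 0.4877
Sum ≈ 2.6227 → 2.623 bits.

2.623 bits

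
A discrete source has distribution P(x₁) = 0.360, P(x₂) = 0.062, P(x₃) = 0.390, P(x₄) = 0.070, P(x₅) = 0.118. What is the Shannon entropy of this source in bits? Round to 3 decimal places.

H = −Σ pᵢ log₂ pᵢ.
−0.360·log₂(0.360) = 0.5306
−0.062·log₂(0.062) = 0.2487
−0.390·log₂(0.390) = 0.5298
−0.070·log₂(0.070) = 0.2686
−0.118·log₂(0.118) = 0.3638
Sum ≈ 1.9415 → 1.941 bits.

1.941 bits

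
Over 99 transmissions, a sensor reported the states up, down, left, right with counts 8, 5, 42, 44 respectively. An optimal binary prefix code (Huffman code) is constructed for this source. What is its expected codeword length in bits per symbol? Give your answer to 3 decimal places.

Probabilities are the counts divided by 99.
Repeatedly combine the two least-probable nodes; the expected code length is the sum of the merged weights.
merge 5/99 + 8/99 → 13/99
merge 13/99 + 14/33 → 5/9
merge 4/9 + 5/9 → 1
L = 13/99 + 5/9 + 1 = 167/99 ≈ 1.687 bits/symbol.

1.687 bits/symbol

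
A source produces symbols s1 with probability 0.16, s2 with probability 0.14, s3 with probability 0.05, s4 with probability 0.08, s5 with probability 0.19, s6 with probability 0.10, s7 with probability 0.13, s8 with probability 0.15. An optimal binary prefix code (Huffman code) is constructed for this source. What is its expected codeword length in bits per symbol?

Repeatedly combine the two least-probable nodes; the expected code length is the sum of the merged weights.
merge 1/20 + 2/25 → 13/100
merge 1/10 + 13/100 → 23/100
merge 13/100 + 7/50 → 27/100
merge 3/20 + 4/25 → 31/100
merge 19/100 + 23/100 → 21/50
merge 27/100 + 31/100 → 29/50
merge 21/50 + 29/50 → 1
L = 13/100 + 23/100 + 27/100 + 31/100 + 21/50 + 29/50 + 1 = 147/50 = 2.94 bits/symbol.

2.94 bits/symbol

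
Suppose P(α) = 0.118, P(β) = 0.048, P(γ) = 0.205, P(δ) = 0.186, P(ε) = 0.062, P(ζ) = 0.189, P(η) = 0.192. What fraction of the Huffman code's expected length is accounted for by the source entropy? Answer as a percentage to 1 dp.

97.8%

Entropy H = −Σ p log₂ p ≈ 2.6542 bits.
Huffman merges: 6/125+31/500→11/100; 11/100+59/500→57/250; 93/500+189/1000→3/8; 24/125+41/200→397/1000; 57/250+3/8→603/1000; 397/1000+603/1000→1. L = 2713/1000 ≈ 2.7130.
Efficiency = H/L = 2.6542/2.7130 = 97.8%.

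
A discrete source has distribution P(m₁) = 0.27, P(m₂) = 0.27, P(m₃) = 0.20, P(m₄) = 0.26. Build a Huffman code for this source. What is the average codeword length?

2 bits/symbol

Repeatedly combine the two least-probable nodes; the expected code length is the sum of the merged weights.
merge 1/5 + 13/50 → 23/50
merge 27/100 + 27/100 → 27/50
merge 23/50 + 27/50 → 1
L = 23/50 + 27/50 + 1 = 2 bits/symbol.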